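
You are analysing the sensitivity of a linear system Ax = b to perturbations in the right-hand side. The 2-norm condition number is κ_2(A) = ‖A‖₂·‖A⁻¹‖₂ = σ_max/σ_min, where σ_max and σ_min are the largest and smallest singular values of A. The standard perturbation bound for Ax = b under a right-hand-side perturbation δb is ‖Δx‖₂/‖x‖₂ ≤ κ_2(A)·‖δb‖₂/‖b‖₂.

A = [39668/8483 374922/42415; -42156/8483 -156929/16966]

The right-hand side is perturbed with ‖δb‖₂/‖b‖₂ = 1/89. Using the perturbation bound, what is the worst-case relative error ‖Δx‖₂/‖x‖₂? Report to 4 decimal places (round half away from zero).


AᵀA = [3350678560/71961289 31411153206/359806445; 31411153206/359806445 1177933800361/7196128900]; tr = 5235299849/24900100, det = 2829124/6225025
λ_max, λ_min = (5235299849/24900100 ± √27407237381411224401/620014980010000)/2 = 841/4, 13456/6225025
so κ_2 = √((841/4) / (13456/6225025)) = 311.8750
worst-case relative error ≤ 311.8750 × 1/89 = 3.5042

3.5042


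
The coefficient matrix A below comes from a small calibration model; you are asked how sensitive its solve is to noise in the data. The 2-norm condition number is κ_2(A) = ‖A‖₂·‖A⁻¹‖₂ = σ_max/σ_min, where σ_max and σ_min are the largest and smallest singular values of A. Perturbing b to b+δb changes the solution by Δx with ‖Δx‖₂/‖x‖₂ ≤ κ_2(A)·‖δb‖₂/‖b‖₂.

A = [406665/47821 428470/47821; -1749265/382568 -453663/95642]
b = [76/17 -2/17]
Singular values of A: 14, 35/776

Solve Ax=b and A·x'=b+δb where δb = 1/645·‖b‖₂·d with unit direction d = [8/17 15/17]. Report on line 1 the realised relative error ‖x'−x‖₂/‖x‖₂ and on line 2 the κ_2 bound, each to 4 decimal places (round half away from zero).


0.0035
0.4812

from the listed singular values, σ₁ = 14, σ_n = 35/776
κ = σ_max/σ_min = 14/(35/776) = 310.4000
κ_2(A)·‖δb‖/‖b‖ = 0.4812
solve Ax = b  →  x = [-31.9133 30.7882]
‖b‖₂ = 4.4721 and ‖x‖₂ = 44.3438
re-solving with b+δb shifts x by Δx of norm 0.1537
relative error = 0.0035
tightness: 0.0035 against a bound of 0.4812 (unrounded ratio ≈ 0.0072)


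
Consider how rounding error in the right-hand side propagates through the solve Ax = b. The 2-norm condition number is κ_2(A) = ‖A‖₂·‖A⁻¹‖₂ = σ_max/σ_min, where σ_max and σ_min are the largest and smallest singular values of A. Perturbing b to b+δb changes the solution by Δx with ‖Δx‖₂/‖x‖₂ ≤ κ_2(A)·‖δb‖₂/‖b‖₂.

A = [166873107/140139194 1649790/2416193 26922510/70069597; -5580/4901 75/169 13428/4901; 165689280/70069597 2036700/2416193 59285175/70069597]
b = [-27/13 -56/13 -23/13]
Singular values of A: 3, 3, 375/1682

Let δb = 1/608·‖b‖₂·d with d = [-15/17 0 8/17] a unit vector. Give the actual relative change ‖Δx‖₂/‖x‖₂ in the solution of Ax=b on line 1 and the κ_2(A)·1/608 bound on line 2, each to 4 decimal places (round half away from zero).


σ_max = 3, σ_min = 375/1682
κ_2(A) = 3 / (375/1682) = 13.4560
perturbation bound = 13.4560·1/608 = 0.0221
solve Ax = b  →  x = [1.0476 -4.6531 -0.3832]
‖b‖ = 5.0990, ‖x‖ = 4.7850
Δx = A⁻¹·δb where δb = 1/608·5.0990·d; ‖Δx‖ = 0.0376
realised ‖Δx‖/‖x‖ = 0.0079
so the bound overstates the realised error by a factor of ≈ 2.8152 (computed from the unrounded values)

0.0079
0.0221


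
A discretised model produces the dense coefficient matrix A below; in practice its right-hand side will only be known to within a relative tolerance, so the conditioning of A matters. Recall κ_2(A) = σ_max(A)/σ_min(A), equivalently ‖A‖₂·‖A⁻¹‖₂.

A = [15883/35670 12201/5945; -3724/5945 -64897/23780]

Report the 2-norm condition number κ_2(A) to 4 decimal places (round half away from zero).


174.0000

AᵀA = [30060961/50893956 7417375/2827442; 7417375/2827442 263738041/22619536]; tr = 1483573/121104, det = 2401/484416
solving λ² − 1483573/121104·λ + 2401/484416 = 0 gives λ = 49/4, 49/121104
so κ_2 = √((49/4) / (49/121104)) = 174.0000


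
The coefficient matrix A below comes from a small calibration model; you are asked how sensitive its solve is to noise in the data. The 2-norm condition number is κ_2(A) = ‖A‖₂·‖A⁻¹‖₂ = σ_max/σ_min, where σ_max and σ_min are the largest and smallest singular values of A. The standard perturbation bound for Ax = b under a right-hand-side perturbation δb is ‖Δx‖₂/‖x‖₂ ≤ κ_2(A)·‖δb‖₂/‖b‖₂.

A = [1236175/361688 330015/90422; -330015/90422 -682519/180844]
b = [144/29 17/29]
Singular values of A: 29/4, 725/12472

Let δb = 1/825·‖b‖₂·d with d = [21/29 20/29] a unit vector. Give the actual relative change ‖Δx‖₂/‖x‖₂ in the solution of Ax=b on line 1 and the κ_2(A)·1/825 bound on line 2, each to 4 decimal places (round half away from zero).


σ_max = 29/4, σ_min = 725/12472
condition number: (29/4) ÷ (725/12472) = 124.7200
κ_2(A)·‖δb‖/‖b‖ = 0.1512
solve Ax = b  →  x = [-49.5433 47.7555]
‖b‖₂ = 5.0000 and ‖x‖₂ = 68.8123
with δb = [0.0044 0.0042], A·Δx = δb → ‖Δx‖ = 0.1043
dividing the unrounded norms, ‖Δx‖/‖x‖ = 0.0015
so the bound overstates the realised error by a factor of ≈ 99.7778 (computed from the unrounded values)

0.0015
0.1512


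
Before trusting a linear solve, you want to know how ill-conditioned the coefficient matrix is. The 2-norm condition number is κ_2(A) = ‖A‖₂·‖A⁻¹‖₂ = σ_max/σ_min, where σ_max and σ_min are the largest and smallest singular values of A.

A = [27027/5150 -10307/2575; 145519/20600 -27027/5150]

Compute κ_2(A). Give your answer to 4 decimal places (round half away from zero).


form AᵀA = [1314524761/16974400 -246459213/4243600; -246459213/4243600 46215829/1060900] with trace 82159121/678976 and determinant 366025/678976
char-poly roots: 121 and 3025/678976
σ_max=√121=11, σ_min=√(3025/678976)=(55/824) → κ = 164.8000

164.8000


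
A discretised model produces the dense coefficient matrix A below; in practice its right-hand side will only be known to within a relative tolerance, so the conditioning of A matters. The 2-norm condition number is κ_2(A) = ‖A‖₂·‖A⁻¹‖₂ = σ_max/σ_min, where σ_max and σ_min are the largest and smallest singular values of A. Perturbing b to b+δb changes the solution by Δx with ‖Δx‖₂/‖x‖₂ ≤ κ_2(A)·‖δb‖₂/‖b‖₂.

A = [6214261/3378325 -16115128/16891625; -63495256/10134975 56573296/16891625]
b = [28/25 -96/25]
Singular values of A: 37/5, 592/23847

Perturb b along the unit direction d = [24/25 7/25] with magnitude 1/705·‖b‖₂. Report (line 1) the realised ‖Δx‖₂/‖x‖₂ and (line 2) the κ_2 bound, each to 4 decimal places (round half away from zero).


0.4228
0.4228

from the listed singular values, σ₁ = 37/5, σ_n = 592/23847
κ_2(A) = (37/5) / (592/23847) = 298.0875
bound on ‖Δx‖/‖x‖: κ·ε = 298.0875·1/705 = 0.4228
solve Ax = b  →  x = [0.4769 -0.2544]
‖b‖₂ = 4.0000 and ‖x‖₂ = 0.5405
with δb = [0.0054 0.0016], A·Δx = δb → ‖Δx‖ = 0.2286
realised ‖Δx‖/‖x‖ = 0.4228
tightness: 0.4228 against a bound of 0.4228; the bound is attained (ratio 1)


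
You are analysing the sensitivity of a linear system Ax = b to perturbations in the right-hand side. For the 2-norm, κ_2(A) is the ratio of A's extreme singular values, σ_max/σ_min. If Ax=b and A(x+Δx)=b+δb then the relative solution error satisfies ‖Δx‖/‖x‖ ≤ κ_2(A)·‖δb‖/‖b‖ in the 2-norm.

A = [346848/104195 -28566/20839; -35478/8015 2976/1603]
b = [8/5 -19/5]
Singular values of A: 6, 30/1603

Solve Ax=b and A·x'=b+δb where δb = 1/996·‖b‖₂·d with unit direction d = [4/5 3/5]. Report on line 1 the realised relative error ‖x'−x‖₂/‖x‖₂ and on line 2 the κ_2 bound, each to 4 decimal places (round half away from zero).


largest singular value 6, smallest 30/1603
κ = σ_max/σ_min = 6/(30/1603) = 320.6000
κ_2(A)·‖δb‖/‖b‖ = 0.3219
solve Ax = b  →  x = [-19.9359 -49.5795]
2-norm of b is 4.1231; of x, 53.4375
δb = ε·‖b‖·d = [0.0033 0.0025]; solving A·Δx = δb gives ‖Δx‖ = 0.2212
dividing the unrounded norms, ‖Δx‖/‖x‖ = 0.0041
realised/bound (from unrounded values) ≈ 0.0129

0.0041
0.3219


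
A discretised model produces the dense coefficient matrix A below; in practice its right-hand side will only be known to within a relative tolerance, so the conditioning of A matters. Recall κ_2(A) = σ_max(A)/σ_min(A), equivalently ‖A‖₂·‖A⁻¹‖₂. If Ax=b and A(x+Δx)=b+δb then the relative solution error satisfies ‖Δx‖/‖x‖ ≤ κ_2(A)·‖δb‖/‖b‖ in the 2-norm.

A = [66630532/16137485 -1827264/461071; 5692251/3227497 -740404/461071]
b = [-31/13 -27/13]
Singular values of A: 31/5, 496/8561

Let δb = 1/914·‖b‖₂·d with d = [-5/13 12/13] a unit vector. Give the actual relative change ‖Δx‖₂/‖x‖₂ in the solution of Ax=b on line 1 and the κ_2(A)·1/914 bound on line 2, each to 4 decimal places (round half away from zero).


0.0035
0.1171

largest singular value 31/5, smallest 496/8561
κ = σ_max/σ_min = (31/5)/(496/8561) = 107.0125
worst-case relative error ≤ 107.0125 × 1/914 = 0.1171
solve Ax = b  →  x = [-12.2539 -12.1650]
‖b‖₂ = 3.1623 and ‖x‖₂ = 17.2669
with δb = [-0.0013 0.0032], A·Δx = δb → ‖Δx‖ = 0.0597
dividing the unrounded norms, ‖Δx‖/‖x‖ = 0.0035
realised/bound (from unrounded values) ≈ 0.0295


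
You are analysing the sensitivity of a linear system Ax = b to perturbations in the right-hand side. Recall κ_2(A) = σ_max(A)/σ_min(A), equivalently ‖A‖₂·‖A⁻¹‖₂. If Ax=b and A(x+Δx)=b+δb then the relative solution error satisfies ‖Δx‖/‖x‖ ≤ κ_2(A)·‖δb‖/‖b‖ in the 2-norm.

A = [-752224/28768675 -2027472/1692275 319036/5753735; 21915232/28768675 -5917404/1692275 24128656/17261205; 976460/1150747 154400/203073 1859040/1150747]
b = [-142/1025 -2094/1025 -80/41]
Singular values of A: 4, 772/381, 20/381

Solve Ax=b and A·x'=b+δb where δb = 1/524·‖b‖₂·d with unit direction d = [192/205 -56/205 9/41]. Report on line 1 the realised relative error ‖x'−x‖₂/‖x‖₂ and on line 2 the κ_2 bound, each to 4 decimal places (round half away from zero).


0.0929
0.1454

largest singular value 4, smallest 20/381
κ_2(A) = 4 / (20/381) = 76.2000
bound on ‖Δx‖/‖x‖: κ·ε = 76.2000·1/524 = 0.1454
solve Ax = b  →  x = [-0.5193 0.0819 -0.9736]
2-norm of b is 2.8284; of x, 1.1065
with δb = [0.0051 -0.0015 0.0012], A·Δx = δb → ‖Δx‖ = 0.1028
realised ‖Δx‖/‖x‖ = 0.0929
so the bound overstates the realised error by a factor of ≈ 1.5648 (computed from the unrounded values)


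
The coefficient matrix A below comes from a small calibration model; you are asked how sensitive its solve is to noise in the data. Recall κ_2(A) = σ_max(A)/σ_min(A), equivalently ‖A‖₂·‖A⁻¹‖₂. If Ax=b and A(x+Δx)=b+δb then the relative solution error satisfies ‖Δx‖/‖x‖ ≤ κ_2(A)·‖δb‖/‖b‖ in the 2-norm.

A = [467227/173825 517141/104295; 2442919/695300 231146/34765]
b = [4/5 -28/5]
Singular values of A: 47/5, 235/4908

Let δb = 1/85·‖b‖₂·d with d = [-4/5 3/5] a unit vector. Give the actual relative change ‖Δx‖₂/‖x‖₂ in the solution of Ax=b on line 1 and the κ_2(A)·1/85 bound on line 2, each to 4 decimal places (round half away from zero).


0.0166
2.3096

largest singular value 47/5, smallest 235/4908
condition number: (47/5) ÷ (235/4908) = 196.3200
bound on ‖Δx‖/‖x‖: κ·ε = 196.3200·1/85 = 2.3096
solve Ax = b  →  x = [73.5119 -39.6886]
2-norm of b is 5.6569; of x, 83.5415
Δx = A⁻¹·δb where δb = 1/85·5.6569·d; ‖Δx‖ = 1.3899
relative error = 0.0166
realised/bound (from unrounded values) ≈ 0.0072


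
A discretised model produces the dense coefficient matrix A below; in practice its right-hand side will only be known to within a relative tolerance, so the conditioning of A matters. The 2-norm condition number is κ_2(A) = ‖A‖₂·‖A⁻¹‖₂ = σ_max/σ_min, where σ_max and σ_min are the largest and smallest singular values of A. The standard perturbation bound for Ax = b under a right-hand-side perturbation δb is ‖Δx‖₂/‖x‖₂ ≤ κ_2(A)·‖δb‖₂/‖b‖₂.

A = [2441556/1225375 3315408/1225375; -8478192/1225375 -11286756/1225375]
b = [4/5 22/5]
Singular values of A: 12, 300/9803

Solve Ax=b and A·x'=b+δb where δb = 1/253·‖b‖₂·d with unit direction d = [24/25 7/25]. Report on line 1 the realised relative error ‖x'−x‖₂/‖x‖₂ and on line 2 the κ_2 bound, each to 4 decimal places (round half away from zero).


σ_max = 12, σ_min = 300/9803
condition number: 12 ÷ (300/9803) = 392.1200
perturbation bound = 392.1200·1/253 = 1.5499
solve Ax = b  →  x = [-52.4827 38.9453]
‖b‖₂ = 4.4721 and ‖x‖₂ = 65.3542
with δb = [0.0170 0.0049], A·Δx = δb → ‖Δx‖ = 0.5776
dividing the unrounded norms, ‖Δx‖/‖x‖ = 0.0088
so the bound overstates the realised error by a factor of ≈ 175.3637 (computed from the unrounded values)

0.0088
1.5499


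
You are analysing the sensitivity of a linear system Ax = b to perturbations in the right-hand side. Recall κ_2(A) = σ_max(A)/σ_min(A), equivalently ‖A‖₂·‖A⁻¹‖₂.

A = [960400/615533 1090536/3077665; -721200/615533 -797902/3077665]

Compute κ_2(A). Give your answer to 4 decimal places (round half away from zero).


form AᵀA = [1442497600000/378880874089 324559539360/378880874089; 324559539360/378880874089 73036654756/378880874089] with trace 901567076/225390169 and determinant 25600/225390169
char-poly roots: 4 and 6400/225390169
σ_max=√4=2, σ_min=√(6400/225390169)=(80/15013) → κ = 375.3250

375.3250


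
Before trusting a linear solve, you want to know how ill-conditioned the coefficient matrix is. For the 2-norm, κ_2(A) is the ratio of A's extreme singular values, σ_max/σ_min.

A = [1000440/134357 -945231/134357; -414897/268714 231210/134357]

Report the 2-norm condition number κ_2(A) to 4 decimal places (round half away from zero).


form AᵀA = [2484033489/42954916 -591083325/10738729; -591083325/10738729 563307381/10738729] with trace 5632893/51076 and determinant 194481/51076
eigenvalues of AᵀA: λ = (tr ± √(tr²−4·det))/2 = 441/4, 441/12769
σ_max=√(441/4)=(21/2), σ_min=√(441/12769)=(21/113) → κ = 56.5000

56.5000


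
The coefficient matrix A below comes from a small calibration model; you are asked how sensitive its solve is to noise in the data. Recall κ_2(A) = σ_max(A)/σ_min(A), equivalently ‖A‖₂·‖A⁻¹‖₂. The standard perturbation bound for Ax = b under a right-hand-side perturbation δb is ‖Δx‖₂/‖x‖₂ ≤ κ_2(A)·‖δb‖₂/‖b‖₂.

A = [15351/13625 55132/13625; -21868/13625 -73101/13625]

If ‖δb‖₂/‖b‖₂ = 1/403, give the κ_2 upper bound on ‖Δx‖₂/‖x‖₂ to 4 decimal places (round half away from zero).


0.2705

form AᵀA = [5710901/1485125 19559232/1485125; 19559232/1485125 67066349/1485125] with trace 582218/11881 and determinant 2401/11881
eigenvalues of AᵀA: λ = (tr ± √(tr²−4·det))/2 = 49, 49/11881
κ = σ_max/σ_min = 7/(7/109) = 109.0000
κ_2(A)·‖δb‖/‖b‖ = 0.2705


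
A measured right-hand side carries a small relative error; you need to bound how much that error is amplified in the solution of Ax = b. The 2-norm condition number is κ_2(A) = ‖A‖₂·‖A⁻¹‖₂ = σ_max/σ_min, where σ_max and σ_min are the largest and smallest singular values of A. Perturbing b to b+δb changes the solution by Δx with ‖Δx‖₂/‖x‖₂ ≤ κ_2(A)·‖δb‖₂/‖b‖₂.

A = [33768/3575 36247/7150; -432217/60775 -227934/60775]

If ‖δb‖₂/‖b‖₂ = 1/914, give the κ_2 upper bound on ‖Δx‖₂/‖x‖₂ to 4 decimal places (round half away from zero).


M = AᵀA = [20654073049/147744025 440613306/5909761; 440613306/5909761 23500673641/590976100]. tr(M)=367186733/2044900, det(M)=20151121/51122500
λ_max, λ_min = (367186733/2044900 ± √5392780150673601/167264640400)/2 = 4489/25, 4489/2044900
κ_2(A) = √(λ_max/λ_min) = √((4489/25) / (4489/2044900)) = 286.0000
κ_2(A)·‖δb‖/‖b‖ = 0.3129

0.3129


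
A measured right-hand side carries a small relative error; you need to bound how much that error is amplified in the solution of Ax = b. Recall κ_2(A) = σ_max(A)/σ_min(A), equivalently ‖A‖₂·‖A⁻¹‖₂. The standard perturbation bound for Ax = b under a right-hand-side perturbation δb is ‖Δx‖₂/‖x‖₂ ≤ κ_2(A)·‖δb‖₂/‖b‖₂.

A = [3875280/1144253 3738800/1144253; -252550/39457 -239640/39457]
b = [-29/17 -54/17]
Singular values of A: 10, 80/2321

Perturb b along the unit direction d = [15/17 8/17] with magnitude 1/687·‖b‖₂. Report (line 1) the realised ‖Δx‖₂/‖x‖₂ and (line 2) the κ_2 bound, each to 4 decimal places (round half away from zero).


largest singular value 10, smallest 80/2321
κ_2(A) = 10 / (80/2321) = 290.1250
worst-case relative error ≤ 290.1250 × 1/687 = 0.4223
solve Ax = b  →  x = [60.1707 -62.8892]
2-norm of b is 3.6056; of x, 87.0377
δb = ε·‖b‖·d = [0.0046 0.0025]; solving A·Δx = δb gives ‖Δx‖ = 0.1523
realised ‖Δx‖/‖x‖ = 0.0017
realised/bound (from unrounded values) ≈ 0.0041

0.0017
0.4223


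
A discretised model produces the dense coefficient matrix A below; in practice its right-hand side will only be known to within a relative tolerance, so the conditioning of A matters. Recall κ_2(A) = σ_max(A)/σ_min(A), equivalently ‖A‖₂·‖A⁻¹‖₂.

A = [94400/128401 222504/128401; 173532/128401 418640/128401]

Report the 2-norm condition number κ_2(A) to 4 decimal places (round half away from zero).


290.5000

form AᵀA = [135033616/57047809 324054720/57047809; 324054720/57047809 777742144/57047809] with trace 5401040/337561 and determinant 1024/337561
solving λ² − 5401040/337561·λ + 1024/337561 = 0 gives λ = 16, 64/337561
κ_2(A) = √(λ_max/λ_min) = √(16 / (64/337561)) = 290.5000


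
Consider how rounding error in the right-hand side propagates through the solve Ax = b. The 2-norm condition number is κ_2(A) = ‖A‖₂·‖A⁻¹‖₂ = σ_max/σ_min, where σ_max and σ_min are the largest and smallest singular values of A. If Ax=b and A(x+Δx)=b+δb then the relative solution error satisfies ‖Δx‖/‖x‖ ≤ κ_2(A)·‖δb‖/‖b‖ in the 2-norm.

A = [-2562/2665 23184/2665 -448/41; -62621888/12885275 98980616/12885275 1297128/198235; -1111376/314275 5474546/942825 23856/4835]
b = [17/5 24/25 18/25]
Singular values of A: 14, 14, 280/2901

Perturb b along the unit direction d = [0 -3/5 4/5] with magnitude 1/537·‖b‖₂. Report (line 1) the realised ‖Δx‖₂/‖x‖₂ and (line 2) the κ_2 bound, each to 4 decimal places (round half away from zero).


largest singular value 14, smallest 280/2901
condition number: 14 ÷ (280/2901) = 145.0500
bound on ‖Δx‖/‖x‖: κ·ε = 145.0500·1/537 = 0.2701
solve Ax = b  →  x = [-0.0535 0.2099 -0.1394]
‖b‖₂ = 3.6056 and ‖x‖₂ = 0.2575
Δx = A⁻¹·δb where δb = 1/537·3.6056·d; ‖Δx‖ = 0.0696
relative error = 0.2701
realised/bound = 1 exactly: the bound is attained for this b and d

0.2701
0.2701


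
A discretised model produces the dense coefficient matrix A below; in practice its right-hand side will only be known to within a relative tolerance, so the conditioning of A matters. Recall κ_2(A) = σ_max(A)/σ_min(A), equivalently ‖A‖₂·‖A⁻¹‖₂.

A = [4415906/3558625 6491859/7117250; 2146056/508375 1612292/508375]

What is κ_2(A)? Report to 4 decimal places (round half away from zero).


AᵀA = [392275979524/20262099025 294203354643/20262099025; 294203354643/20262099025 882629423929/81048396100]; tr = 98069333681/3241935844, det = 5856400/810483961
eigenvalues of AᵀA: λ = (tr ± √(tr²−4·det))/2 = 121/4, 193600/810483961
so κ_2 = √((121/4) / (193600/810483961)) = 355.8625

355.8625


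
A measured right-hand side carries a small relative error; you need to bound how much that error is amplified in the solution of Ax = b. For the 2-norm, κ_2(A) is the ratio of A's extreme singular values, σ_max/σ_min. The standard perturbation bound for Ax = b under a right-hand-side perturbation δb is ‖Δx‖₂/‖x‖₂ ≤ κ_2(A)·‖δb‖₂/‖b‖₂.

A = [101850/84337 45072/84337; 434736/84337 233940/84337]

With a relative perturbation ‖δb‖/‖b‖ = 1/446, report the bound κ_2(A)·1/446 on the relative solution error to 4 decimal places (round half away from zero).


0.1357

form AᵀA = [6976548/248897 3719520/248897; 3719520/248897 1986192/248897] with trace 527220/14641 and determinant 5184/14641
solving λ² − 527220/14641·λ + 5184/14641 = 0 gives λ = 36, 144/14641
so κ_2 = √(36 / (144/14641)) = 60.5000
bound on ‖Δx‖/‖x‖: κ·ε = 60.5000·1/446 = 0.1357


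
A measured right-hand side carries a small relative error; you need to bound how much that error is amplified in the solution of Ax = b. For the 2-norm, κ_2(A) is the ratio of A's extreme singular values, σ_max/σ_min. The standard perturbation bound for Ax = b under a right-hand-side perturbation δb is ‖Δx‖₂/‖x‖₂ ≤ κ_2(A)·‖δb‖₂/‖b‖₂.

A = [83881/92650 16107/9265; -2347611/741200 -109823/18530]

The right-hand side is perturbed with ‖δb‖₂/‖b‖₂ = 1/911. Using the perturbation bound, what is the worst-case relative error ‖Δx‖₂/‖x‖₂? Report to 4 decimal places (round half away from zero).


0.3829

form AᵀA = [9538532521/879003904 2235510585/109875488; 2235510585/109875488 523953325/13734436] with trace 149036489/3041536 and determinant 60025/3041536
eigenvalues of AᵀA: λ = (tr ± √(tr²−4·det))/2 = 49, 1225/3041536
κ = σ_max/σ_min = 7/(35/1744) = 348.8000
bound on ‖Δx‖/‖x‖: κ·ε = 348.8000·1/911 = 0.3829


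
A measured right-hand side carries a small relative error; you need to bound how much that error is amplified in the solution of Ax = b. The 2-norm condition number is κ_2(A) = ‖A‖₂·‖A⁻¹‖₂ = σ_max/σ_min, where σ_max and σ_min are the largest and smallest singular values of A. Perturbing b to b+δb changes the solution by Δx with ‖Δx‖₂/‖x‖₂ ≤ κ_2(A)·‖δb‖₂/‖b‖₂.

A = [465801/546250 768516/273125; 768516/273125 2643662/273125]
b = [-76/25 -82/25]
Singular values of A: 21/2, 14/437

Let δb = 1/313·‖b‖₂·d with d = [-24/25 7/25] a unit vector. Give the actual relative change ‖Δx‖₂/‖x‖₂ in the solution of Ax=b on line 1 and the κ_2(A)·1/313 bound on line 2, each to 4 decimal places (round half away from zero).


0.0071
1.0471

σ_max = 21/2, σ_min = 14/437
condition number: (21/2) ÷ (14/437) = 327.7500
κ_2(A)·‖δb‖/‖b‖ = 1.0471
solve Ax = b  →  x = [-60.0381 17.1143]
‖b‖₂ = 4.4721 and ‖x‖₂ = 62.4297
with δb = [-0.0137 0.0040], A·Δx = δb → ‖Δx‖ = 0.4460
dividing the unrounded norms, ‖Δx‖/‖x‖ = 0.0071
tightness: 0.0071 against a bound of 1.0471 (unrounded ratio ≈ 0.0068)


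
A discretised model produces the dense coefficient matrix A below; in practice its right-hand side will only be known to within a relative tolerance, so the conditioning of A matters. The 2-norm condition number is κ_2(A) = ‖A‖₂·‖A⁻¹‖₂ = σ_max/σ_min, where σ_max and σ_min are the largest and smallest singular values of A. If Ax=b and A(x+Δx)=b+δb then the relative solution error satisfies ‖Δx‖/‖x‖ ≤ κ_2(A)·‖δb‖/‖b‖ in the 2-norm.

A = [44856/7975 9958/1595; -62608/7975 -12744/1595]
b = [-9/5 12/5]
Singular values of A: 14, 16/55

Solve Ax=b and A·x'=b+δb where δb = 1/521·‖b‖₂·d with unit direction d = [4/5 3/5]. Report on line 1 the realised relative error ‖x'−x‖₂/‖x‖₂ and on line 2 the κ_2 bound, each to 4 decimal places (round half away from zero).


0.0924
0.0924

largest singular value 14, smallest 16/55
κ = σ_max/σ_min = 14/(16/55) = 48.1250
κ_2(A)·‖δb‖/‖b‖ = 0.0924
solve Ax = b  →  x = [-0.1478 -0.1552]
‖b‖ = 3.0000, ‖x‖ = 0.2143
with δb = [0.0046 0.0035], A·Δx = δb → ‖Δx‖ = 0.0198
dividing the unrounded norms, ‖Δx‖/‖x‖ = 0.0924
tightness: 0.0924 against a bound of 0.0924; the bound is attained (ratio 1)


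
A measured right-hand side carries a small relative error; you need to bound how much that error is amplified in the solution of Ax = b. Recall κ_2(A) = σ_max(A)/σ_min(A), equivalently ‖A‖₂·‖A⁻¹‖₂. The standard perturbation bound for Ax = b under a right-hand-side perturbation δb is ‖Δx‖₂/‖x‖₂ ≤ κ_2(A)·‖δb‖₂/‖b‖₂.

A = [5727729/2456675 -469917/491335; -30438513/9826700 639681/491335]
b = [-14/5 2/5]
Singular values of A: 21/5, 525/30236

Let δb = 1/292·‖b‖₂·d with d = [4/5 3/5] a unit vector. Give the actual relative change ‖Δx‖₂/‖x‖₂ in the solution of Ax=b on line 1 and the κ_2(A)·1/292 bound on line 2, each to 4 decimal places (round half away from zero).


from the listed singular values, σ₁ = 21/5, σ_n = 525/30236
condition number: (21/5) ÷ (525/30236) = 241.8880
bound on ‖Δx‖/‖x‖: κ·ε = 241.8880·1/292 = 0.8284
solve Ax = b  →  x = [-44.7414 -106.1412]
‖b‖ = 2.8284, ‖x‖ = 115.1857
re-solving with b+δb shifts x by Δx of norm 0.5579
realised ‖Δx‖/‖x‖ = 0.0048
so the bound overstates the realised error by a factor of ≈ 171.0421 (computed from the unrounded values)

0.0048
0.8284


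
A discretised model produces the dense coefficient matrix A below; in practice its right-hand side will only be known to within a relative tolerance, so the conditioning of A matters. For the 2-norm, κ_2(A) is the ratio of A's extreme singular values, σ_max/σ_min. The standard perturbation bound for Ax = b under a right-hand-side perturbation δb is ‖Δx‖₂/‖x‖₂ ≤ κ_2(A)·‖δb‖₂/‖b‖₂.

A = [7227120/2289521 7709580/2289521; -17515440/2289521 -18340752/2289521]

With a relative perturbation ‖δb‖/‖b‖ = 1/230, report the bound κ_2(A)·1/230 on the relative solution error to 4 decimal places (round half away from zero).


1.3202

M = AᵀA = [2124389952000/31017197689 2230558585920/31017197689; 2230558585920/31017197689 2342134956816/31017197689]. tr(M)=5310968976/36881329, det(M)=8294400/36881329
λ_max, λ_min = (5310968976/36881329 ± √28205167830053458176/1360232428806241)/2 = 144, 57600/36881329
κ = σ_max/σ_min = 12/(240/6073) = 303.6500
worst-case relative error ≤ 303.6500 × 1/230 = 1.3202


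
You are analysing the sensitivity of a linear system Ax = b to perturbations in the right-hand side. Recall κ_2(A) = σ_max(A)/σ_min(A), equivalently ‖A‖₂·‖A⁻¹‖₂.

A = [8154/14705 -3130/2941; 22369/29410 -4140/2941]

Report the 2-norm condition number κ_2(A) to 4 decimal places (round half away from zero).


138.4000

AᵀA = [1803113/2035172 -845010/508793; -845010/508793 1584500/508793]; tr = 478889/119716, det = 25/29929
char-poly roots: 4 and 25/119716
κ_2(A) = √(λ_max/λ_min) = √(4 / (25/119716)) = 138.4000


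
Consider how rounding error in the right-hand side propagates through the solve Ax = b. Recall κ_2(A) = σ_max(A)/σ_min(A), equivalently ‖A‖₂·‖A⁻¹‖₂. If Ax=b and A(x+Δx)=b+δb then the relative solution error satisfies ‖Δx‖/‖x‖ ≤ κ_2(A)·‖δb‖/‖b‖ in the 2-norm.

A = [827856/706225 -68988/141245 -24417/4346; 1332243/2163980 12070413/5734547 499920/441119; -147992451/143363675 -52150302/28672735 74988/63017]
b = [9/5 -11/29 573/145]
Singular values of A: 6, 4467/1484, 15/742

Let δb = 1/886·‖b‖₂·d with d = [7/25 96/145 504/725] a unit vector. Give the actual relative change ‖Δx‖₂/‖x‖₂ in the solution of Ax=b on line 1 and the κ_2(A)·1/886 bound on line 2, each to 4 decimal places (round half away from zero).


0.0016
0.3350

largest singular value 6, smallest 15/742
κ = σ_max/σ_min = 6/(15/742) = 296.8000
worst-case relative error ≤ 296.8000 × 1/886 = 0.3350
solve Ax = b  →  x = [133.2940 -56.6189 32.4130]
‖b‖₂ = 4.3589 and ‖x‖₂ = 148.4034
with δb = [0.0014 0.0033 0.0034], A·Δx = δb → ‖Δx‖ = 0.2434
relative error = 0.0016
so the bound overstates the realised error by a factor of ≈ 204.2765 (computed from the unrounded values)


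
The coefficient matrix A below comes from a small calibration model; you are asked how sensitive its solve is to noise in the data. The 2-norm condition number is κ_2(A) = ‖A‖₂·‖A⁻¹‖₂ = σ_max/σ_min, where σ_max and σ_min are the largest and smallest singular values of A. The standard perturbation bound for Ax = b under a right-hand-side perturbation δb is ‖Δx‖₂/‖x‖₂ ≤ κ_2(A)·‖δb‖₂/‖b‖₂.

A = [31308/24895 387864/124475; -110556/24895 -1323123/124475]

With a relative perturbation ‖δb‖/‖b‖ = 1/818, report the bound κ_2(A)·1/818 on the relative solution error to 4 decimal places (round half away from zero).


0.3746

form AᵀA = [528112800/24790441 1267379460/24790441; 1267379460/24790441 3041748729/24790441] with trace 21123441/146689 and determinant 32400/146689
char-poly roots: 144 and 225/146689
so κ_2 = √(144 / (225/146689)) = 306.4000
perturbation bound = 306.4000·1/818 = 0.3746


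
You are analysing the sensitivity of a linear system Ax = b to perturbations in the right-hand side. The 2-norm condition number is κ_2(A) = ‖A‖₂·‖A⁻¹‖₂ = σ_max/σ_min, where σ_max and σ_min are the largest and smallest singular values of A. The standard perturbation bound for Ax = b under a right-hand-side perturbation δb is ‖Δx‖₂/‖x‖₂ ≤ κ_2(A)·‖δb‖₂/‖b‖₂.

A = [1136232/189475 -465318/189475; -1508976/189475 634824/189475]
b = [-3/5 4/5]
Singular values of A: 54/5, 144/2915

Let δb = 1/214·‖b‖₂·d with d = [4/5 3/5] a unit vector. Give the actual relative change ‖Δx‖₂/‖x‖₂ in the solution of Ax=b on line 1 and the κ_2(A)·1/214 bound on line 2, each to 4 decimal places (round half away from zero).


1.0216
1.0216

largest singular value 54/5, smallest 144/2915
κ_2(A) = (54/5) / (144/2915) = 218.6250
worst-case relative error ≤ 218.6250 × 1/214 = 1.0216
solve Ax = b  →  x = [-0.0855 0.0356]
2-norm of b is 1.0000; of x, 0.0926
Δx = A⁻¹·δb where δb = 1/214·1.0000·d; ‖Δx‖ = 0.0946
dividing the unrounded norms, ‖Δx‖/‖x‖ = 1.0216
so the bound is sharp here: realised error equals the bound


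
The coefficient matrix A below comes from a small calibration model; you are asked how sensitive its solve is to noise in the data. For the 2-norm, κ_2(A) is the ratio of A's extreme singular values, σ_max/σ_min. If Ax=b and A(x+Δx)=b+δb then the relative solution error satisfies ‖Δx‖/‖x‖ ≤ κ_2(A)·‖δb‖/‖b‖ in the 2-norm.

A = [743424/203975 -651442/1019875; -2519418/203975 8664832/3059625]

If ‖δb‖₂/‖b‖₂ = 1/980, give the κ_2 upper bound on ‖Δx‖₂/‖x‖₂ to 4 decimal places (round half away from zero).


0.0731

form AᵀA = [11040234084/66569281 -12417720832/332846405; -12417720832/332846405 126237925924/14978088225] with trace 1552820104/8910225 and determinant 234256/39601
eigenvalues of AᵀA: λ = (tr ± √(tr²−4·det))/2 = 4356/25, 12100/356409
σ_max=√(4356/25)=(66/5), σ_min=√(12100/356409)=(110/597) → κ = 71.6400
κ_2(A)·‖δb‖/‖b‖ = 0.0731


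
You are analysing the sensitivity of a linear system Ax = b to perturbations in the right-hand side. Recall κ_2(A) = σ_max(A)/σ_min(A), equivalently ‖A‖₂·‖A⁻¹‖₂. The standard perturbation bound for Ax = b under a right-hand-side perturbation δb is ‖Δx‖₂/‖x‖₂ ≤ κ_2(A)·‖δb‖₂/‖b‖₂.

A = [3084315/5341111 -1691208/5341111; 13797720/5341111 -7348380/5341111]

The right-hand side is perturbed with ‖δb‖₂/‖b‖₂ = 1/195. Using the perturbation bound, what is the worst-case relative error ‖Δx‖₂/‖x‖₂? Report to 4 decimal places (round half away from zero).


M = AᵀA = [118911407625/16970533441 -63418862520/16970533441; -63418862520/16970533441 33824433744/16970533441]. tr(M)=528497721/58721569, det(M)=32400/58721569
solving λ² − 528497721/58721569·λ + 32400/58721569 = 0 gives λ = 9, 3600/58721569
so κ_2 = √(9 / (3600/58721569)) = 383.1500
bound on ‖Δx‖/‖x‖: κ·ε = 383.1500·1/195 = 1.9649

1.9649


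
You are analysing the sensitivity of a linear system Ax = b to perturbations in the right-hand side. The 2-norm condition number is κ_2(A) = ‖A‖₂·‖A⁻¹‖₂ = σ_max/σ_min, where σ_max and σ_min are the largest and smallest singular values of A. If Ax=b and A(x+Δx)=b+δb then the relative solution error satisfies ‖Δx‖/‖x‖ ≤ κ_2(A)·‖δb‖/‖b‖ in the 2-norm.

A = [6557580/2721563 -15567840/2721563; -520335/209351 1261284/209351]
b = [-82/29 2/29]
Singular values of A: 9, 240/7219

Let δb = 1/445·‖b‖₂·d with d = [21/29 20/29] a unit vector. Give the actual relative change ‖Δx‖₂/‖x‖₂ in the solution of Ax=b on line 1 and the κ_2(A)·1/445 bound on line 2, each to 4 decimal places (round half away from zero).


largest singular value 9, smallest 240/7219
κ = σ_max/σ_min = 9/(240/7219) = 270.7125
κ_2(A)·‖δb‖/‖b‖ = 0.6083
solve Ax = b  →  x = [-55.6162 -22.9327]
2-norm of b is 2.8284; of x, 60.1587
with δb = [0.0046 0.0044], A·Δx = δb → ‖Δx‖ = 0.1912
realised ‖Δx‖/‖x‖ = 0.0032
so the bound overstates the realised error by a factor of ≈ 191.4240 (computed from the unrounded values)

0.0032
0.6083


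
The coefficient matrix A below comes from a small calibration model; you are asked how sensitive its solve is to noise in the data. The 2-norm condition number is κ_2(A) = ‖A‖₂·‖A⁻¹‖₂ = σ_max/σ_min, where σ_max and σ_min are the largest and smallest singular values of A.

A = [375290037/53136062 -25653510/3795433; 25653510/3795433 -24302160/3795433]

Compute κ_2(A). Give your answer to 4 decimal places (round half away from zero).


394.8875

M = AᵀA = [320845085177409/3357242669284 -10912964673735/119901523903; -10912964673735/119901523903 1484777117700/17128789129]. tr(M)=727540309449/3991965124, det(M)=212576400/997991281
char-poly roots: 729/4 and 1166400/997991281
κ_2(A) = √(λ_max/λ_min) = √((729/4) / (1166400/997991281)) = 394.8875


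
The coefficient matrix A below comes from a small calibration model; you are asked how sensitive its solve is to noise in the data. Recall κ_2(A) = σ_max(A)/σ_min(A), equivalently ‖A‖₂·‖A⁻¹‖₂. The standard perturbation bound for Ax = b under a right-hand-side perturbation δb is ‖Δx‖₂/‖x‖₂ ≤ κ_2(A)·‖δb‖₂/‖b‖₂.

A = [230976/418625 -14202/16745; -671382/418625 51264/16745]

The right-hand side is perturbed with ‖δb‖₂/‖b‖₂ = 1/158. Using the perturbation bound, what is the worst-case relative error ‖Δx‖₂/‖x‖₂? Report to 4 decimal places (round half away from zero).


0.2494

AᵀA = [806565924/280395025 -301584384/56079005; -301584384/56079005 113187780/11215801]; tr = 12582216/970225, det = 104976/970225
char-poly roots: 324/25 and 324/38809
σ_max=√(324/25)=(18/5), σ_min=√(324/38809)=(18/197) → κ = 39.4000
perturbation bound = 39.4000·1/158 = 0.2494


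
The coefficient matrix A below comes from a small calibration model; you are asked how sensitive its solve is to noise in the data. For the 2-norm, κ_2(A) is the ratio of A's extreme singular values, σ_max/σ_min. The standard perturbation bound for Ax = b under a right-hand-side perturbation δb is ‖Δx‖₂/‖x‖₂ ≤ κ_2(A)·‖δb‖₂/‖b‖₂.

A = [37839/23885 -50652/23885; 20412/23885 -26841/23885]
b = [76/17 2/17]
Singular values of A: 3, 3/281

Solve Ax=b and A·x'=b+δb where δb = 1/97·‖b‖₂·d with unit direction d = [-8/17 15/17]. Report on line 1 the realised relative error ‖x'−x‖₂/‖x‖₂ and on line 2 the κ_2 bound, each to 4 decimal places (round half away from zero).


0.0231
2.8969

σ_max = 3, σ_min = 3/281
condition number: 3 ÷ (3/281) = 281.0000
worst-case relative error ≤ 281.0000 × 1/97 = 2.8969
solve Ax = b  →  x = [-149.0667 -113.4667]
2-norm of b is 4.4721; of x, 187.3381
δb = ε·‖b‖·d = [-0.0217 0.0407]; solving A·Δx = δb gives ‖Δx‖ = 4.3185
dividing the unrounded norms, ‖Δx‖/‖x‖ = 0.0231
realised/bound (from unrounded values) ≈ 0.0080


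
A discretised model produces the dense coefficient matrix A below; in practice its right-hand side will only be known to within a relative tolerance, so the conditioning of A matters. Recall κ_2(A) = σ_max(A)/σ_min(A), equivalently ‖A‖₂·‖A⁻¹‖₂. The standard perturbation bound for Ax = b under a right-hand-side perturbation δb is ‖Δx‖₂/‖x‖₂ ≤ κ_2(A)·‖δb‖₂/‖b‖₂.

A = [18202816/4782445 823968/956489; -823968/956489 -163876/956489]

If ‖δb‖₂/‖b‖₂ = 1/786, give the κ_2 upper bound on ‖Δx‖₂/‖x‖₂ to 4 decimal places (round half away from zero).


M = AᵀA = [5053838336/331855025 227415168/66371005; 227415168/66371005 10240400/13274201]. tr(M)=129508496/8094025, det(M)=65536/8094025
eigenvalues of AᵀA: λ = (tr ± √(tr²−4·det))/2 = 16, 4096/8094025
so κ_2 = √(16 / (4096/8094025)) = 177.8125
bound on ‖Δx‖/‖x‖: κ·ε = 177.8125·1/786 = 0.2262

0.2262


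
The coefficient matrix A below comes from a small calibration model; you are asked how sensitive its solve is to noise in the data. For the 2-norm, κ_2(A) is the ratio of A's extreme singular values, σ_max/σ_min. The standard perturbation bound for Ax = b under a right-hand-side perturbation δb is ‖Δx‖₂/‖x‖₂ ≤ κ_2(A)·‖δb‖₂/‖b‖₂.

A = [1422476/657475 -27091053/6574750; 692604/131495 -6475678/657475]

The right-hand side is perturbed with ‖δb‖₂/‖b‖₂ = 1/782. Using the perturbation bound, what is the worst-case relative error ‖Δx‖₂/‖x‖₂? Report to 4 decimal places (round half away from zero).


0.4755

AᵀA = [82934588704/2557830625 -777486381606/12789153125; -777486381606/12789153125 29156010110161/255783062500]; tr = 129582937649/885062500, det = 857435524/5531640625
solving λ² − 129582937649/885062500·λ + 857435524/5531640625 = 0 gives λ = 14641/100, 234256/221265625
κ = σ_max/σ_min = (121/10)/(484/14875) = 371.8750
worst-case relative error ≤ 371.8750 × 1/782 = 0.4755


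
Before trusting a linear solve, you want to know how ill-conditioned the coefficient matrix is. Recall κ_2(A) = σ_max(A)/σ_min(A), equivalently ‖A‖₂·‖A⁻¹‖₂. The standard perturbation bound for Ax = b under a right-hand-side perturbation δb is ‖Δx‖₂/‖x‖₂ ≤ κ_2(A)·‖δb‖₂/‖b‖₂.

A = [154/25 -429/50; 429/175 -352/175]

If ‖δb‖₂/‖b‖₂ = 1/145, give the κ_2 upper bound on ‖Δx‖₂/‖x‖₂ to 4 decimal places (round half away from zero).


0.0966

AᵀA = [10769/245 -14157/245; -14157/245 76109/980]; tr = 23837/196, det = 14641/196
λ_max, λ_min = (23837/196 ± √556724025/38416)/2 = 121, 121/196
σ_max=√121=11, σ_min=√(121/196)=(11/14) → κ = 14.0000
worst-case relative error ≤ 14.0000 × 1/145 = 0.0966


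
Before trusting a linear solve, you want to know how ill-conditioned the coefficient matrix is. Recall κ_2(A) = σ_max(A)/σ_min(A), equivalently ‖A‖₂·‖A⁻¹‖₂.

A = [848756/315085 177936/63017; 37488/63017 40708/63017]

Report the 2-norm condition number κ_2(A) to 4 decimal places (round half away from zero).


265.0000

M = AᵀA = [449447056/59059225 94381056/11811845; 94381056/11811845 19820560/2362369]. tr(M)=1123616/70225, det(M)=256/70225
λ_max, λ_min = (1123616/70225 ± √1262441005056/4931550625)/2 = 16, 16/70225
so κ_2 = √(16 / (16/70225)) = 265.0000


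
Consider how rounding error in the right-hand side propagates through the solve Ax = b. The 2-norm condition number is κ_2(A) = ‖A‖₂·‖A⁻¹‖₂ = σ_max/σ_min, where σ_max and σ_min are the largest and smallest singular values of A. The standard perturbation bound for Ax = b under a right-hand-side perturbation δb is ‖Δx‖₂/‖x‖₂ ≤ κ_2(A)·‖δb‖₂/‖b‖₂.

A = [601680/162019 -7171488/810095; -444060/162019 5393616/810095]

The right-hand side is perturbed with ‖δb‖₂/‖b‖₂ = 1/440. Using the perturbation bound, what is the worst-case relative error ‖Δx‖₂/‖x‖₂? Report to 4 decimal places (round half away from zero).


AᵀA = [559208106000/26250156361 -1342006004160/26250156361; -1342006004160/26250156361 3220853347584/26250156361]; tr = 22367227536/155326369, det = 33177600/155326369
eigenvalues of AᵀA: λ = (tr ± √(tr²−4·det))/2 = 144, 230400/155326369
κ = σ_max/σ_min = 12/(480/12463) = 311.5750
bound on ‖Δx‖/‖x‖: κ·ε = 311.5750·1/440 = 0.7081

0.7081
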